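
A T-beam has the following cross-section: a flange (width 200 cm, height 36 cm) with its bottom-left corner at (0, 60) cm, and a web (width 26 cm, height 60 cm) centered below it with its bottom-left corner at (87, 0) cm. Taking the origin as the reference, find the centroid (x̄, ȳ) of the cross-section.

x̄ = 100.00 cm, ȳ = 69.45 cm

Part | A | x̄ᵢ | ȳᵢ | A·x̄ᵢ | A·ȳᵢ
web | 1560.00 | 100.00 | 30.00 | 156000.00 | 46800.00
flange | 7200.00 | 100.00 | 78.00 | 720000.00 | 561600.00
Σ | 8760.00 |  |  | 876000.00 | 608400.00
x̄ = 876000.00 / 8760.00 = 100.00 cm
ȳ = 608400.00 / 8760.00 = 69.45 cm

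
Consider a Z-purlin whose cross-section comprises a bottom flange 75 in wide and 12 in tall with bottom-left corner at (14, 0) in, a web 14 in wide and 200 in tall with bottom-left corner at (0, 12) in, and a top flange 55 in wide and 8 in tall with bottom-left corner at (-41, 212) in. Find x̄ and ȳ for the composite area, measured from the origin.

x̄ = 14.50 in, ȳ = 100.01 in

bottom flange: A = 75 × 12 = 900.00, centroid at (51.50, 6.00).
web: A = 14 × 200 = 2800.00, centroid at (7.00, 112.00).
top flange: A = 55 × 8 = 440.00, centroid at (-13.50, 216.00).
ΣA = 4140.00 in², ΣAx̄ = 60010.00 in³, ΣAȳ = 414040.00 in³.
x̄ = 60010.00/4140.00 = 14.50 in; ȳ = 414040.00/4140.00 = 100.01 in.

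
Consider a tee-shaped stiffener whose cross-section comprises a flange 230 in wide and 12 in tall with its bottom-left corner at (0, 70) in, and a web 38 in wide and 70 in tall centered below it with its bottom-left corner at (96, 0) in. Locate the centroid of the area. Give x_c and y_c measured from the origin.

x_c = 115.00 in, y_c = 55.88 in

web: A = 38 × 70 = 2660.00, centroid at (115.00, 35.00).
flange: A = 230 × 12 = 2760.00, centroid at (115.00, 76.00).
ΣA = 5420.00 in²
ΣAx_c = (2660.00)(115.00) + (2760.00)(115.00) = 623300.00 in³
ΣAy_c = (2660.00)(35.00) + (2760.00)(76.00) = 302860.00 in³
x_c = 623300.00 / 5420.00 = 115.00 in
y_c = 302860.00 / 5420.00 = 55.88 in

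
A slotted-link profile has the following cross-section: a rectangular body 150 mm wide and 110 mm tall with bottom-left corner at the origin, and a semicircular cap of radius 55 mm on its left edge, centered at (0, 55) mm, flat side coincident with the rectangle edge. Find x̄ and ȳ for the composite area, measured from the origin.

x̄ = 53.01 mm, ȳ = 55.00 mm

rectangular body: A = 150 × 110 = 16500.00, centroid at (75.00, 55.00).
semicircular end: A = ½π·55² = 4751.66, centroid at (-23.34, 55.00).
ΣA = 21251.66 mm²
ΣAx̄ = (16500.00)(75.00) + (4751.66)(-23.34) = 1126583.33 mm³
ΣAȳ = (16500.00)(55.00) + (4751.66)(55.00) = 1168841.24 mm³
x̄ = 1126583.33 / 21251.66 = 53.01 mm
ȳ = 1168841.24 / 21251.66 = 55.00 mm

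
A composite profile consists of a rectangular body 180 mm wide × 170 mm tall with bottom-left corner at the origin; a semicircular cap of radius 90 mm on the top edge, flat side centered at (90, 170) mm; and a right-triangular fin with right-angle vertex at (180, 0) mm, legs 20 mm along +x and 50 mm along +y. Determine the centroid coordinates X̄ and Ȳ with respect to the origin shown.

X̄ = 91.10 mm, Ȳ = 119.99 mm

Part | A | x̄ᵢ | ȳᵢ | A·x̄ᵢ | A·ȳᵢ
rectangular body | 30600.00 | 90.00 | 85.00 | 2754000.00 | 2601000.00
semicircular top | 12723.45 | 90.00 | 208.20 | 1145110.52 | 2648986.54
triangular fin | 500.00 | 186.67 | 16.67 | 93333.33 | 8333.33
Σ | 43823.45 |  |  | 3992443.86 | 5258319.88
X̄ = 3992443.86 / 43823.45 = 91.10 mm
Ȳ = 5258319.88 / 43823.45 = 119.99 mm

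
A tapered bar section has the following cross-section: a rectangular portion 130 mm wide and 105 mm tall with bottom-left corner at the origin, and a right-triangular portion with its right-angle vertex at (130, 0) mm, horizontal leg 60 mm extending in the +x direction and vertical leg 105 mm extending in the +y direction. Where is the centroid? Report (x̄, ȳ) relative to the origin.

x̄ = 80.94 mm, ȳ = 49.22 mm

rectangular portion: A = 130 × 105 = 13650.00, centroid at (65.00, 52.50).
triangular portion: A = ½·60·105 = 3150.00, centroid at (150.00, 35.00).
ΣA = 16800.00 mm², ΣAx̄ = 1359750.00 mm³, ΣAȳ = 826875.00 mm³.
x̄ = 1359750.00/16800.00 = 80.94 mm; ȳ = 826875.00/16800.00 = 49.22 mm.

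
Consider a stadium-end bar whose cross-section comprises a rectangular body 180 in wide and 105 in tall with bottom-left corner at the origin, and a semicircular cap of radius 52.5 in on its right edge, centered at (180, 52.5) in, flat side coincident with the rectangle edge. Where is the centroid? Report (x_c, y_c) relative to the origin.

rectangular body: A = 180 × 105 = 18900.00, centroid at (90.00, 52.50).
semicircular end: A = ½π·52.5² = 4329.51, centroid at (202.28, 52.50).
ΣA = 23229.51 in²
ΣAx_c = (18900.00)(90.00) + (4329.51)(202.28) = 2576780.08 in³
ΣAy_c = (18900.00)(52.50) + (4329.51)(52.50) = 1219549.14 in³
x_c = 2576780.08 / 23229.51 = 110.93 in
y_c = 1219549.14 / 23229.51 = 52.50 in

x_c = 110.93 in, y_c = 52.50 in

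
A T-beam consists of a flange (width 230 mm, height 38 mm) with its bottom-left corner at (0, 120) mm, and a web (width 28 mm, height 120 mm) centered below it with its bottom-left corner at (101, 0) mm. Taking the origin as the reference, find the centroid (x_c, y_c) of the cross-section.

x_c = 115.00 mm, y_c = 117.06 mm

web: A = 28 × 120 = 3360.00, centroid at (115.00, 60.00).
flange: A = 230 × 38 = 8740.00, centroid at (115.00, 139.00).
ΣA = 12100.00 mm²
ΣAx_c = (3360.00)(115.00) + (8740.00)(115.00) = 1391500.00 mm³
ΣAy_c = (3360.00)(60.00) + (8740.00)(139.00) = 1416460.00 mm³
x_c = 1391500.00 / 12100.00 = 115.00 mm
y_c = 1416460.00 / 12100.00 = 117.06 mm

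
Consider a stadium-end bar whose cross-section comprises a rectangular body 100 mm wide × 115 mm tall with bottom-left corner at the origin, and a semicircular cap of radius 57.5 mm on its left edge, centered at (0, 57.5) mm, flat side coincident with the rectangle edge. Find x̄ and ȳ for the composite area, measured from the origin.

x̄ = 26.85 mm, ȳ = 57.50 mm

Part | A | x̄ᵢ | ȳᵢ | A·x̄ᵢ | A·ȳᵢ
rectangular body | 11500.00 | 50.00 | 57.50 | 575000.00 | 661250.00
semicircular end | 5193.45 | -24.40 | 57.50 | -126739.58 | 298623.11
Σ | 16693.45 |  |  | 448260.42 | 959873.11
x̄ = 448260.42 / 16693.45 = 26.85 mm
ȳ = 959873.11 / 16693.45 = 57.50 mm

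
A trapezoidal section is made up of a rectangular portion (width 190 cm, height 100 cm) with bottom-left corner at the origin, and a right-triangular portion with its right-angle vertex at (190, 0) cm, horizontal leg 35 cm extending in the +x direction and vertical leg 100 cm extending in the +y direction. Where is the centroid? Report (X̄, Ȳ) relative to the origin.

X̄ = 104.00 cm, Ȳ = 48.59 cm

Part | A | x̄ᵢ | ȳᵢ | A·x̄ᵢ | A·ȳᵢ
rectangular portion | 19000.00 | 95.00 | 50.00 | 1805000.00 | 950000.00
triangular portion | 1750.00 | 201.67 | 33.33 | 352916.67 | 58333.33
Σ | 20750.00 |  |  | 2157916.67 | 1008333.33
X̄ = 2157916.67 / 20750.00 = 104.00 cm
Ȳ = 1008333.33 / 20750.00 = 48.59 cm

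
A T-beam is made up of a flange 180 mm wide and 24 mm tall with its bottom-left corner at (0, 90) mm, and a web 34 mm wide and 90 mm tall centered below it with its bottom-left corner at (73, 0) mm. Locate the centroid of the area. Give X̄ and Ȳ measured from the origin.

web: A = 34 × 90 = 3060.00, centroid at (90.00, 45.00).
flange: A = 180 × 24 = 4320.00, centroid at (90.00, 102.00).
ΣA = 7380.00 mm²
ΣAX̄ = (3060.00)(90.00) + (4320.00)(90.00) = 664200.00 mm³
ΣAȲ = (3060.00)(45.00) + (4320.00)(102.00) = 578340.00 mm³
X̄ = 664200.00 / 7380.00 = 90.00 mm
Ȳ = 578340.00 / 7380.00 = 78.37 mm

X̄ = 90.00 mm, Ȳ = 78.37 mm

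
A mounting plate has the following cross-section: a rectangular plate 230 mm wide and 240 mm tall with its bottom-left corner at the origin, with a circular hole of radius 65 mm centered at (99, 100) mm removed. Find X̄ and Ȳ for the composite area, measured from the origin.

plate: A = 230 × 240 = 55200.00, centroid at (115.00, 120.00).
hole: A = −π·65² = -13273.23, centroid at (99.00, 100.00).
ΣA = 41926.77 mm²
ΣAX̄ = (55200.00)(115.00) + (-13273.23)(99.00) = 5033950.33 mm³
ΣAȲ = (55200.00)(120.00) + (-13273.23)(100.00) = 5296677.10 mm³
X̄ = 5033950.33 / 41926.77 = 120.07 mm
Ȳ = 5296677.10 / 41926.77 = 126.33 mm

X̄ = 120.07 mm, Ȳ = 126.33 mm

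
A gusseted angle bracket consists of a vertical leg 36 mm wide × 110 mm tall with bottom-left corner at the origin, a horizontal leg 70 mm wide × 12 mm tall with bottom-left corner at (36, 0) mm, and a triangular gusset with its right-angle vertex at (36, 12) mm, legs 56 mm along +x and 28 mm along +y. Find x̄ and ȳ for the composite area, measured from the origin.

vertical leg: A = 36 × 110 = 3960.00, centroid at (18.00, 55.00).
horizontal leg: A = 70 × 12 = 840.00, centroid at (71.00, 6.00).
gusset: A = ½·56·28 = 784.00, centroid at (54.67, 21.33).
ΣA = 5584.00 mm², ΣAx̄ = 173778.67 mm³, ΣAȳ = 239565.33 mm³.
x̄ = 173778.67/5584.00 = 31.12 mm; ȳ = 239565.33/5584.00 = 42.90 mm.

x̄ = 31.12 mm, ȳ = 42.90 mm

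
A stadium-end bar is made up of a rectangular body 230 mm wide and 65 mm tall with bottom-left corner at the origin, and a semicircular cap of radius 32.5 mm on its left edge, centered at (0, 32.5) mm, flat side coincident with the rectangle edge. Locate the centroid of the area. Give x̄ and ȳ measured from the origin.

Part | A | x̄ᵢ | ȳᵢ | A·x̄ᵢ | A·ȳᵢ
rectangular body | 14950.00 | 115.00 | 32.50 | 1719250.00 | 485875.00
semicircular end | 1659.15 | -13.79 | 32.50 | -22885.42 | 53922.49
Σ | 16609.15 |  |  | 1696364.58 | 539797.49
x̄ = 1696364.58 / 16609.15 = 102.13 mm
ȳ = 539797.49 / 16609.15 = 32.50 mm

x̄ = 102.13 mm, ȳ = 32.50 mm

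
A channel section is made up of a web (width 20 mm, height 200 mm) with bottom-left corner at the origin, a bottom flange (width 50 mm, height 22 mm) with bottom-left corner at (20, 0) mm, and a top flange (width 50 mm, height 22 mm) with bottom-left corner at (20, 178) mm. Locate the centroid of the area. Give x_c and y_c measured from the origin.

x_c = 22.42 mm, y_c = 100.00 mm

Part | A | x̄ᵢ | ȳᵢ | A·x̄ᵢ | A·ȳᵢ
web | 4000.00 | 10.00 | 100.00 | 40000.00 | 400000.00
bottom flange | 1100.00 | 45.00 | 11.00 | 49500.00 | 12100.00
top flange | 1100.00 | 45.00 | 189.00 | 49500.00 | 207900.00
Σ | 6200.00 |  |  | 139000.00 | 620000.00
x_c = 139000.00 / 6200.00 = 22.42 mm
y_c = 620000.00 / 6200.00 = 100.00 mm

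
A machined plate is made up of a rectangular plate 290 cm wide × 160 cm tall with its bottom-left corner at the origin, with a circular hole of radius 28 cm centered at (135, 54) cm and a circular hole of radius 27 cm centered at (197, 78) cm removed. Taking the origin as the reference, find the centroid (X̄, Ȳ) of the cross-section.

plate: A = 290 × 160 = 46400.00, centroid at (145.00, 80.00).
hole 1: A = −π·28² = -2463.01, centroid at (135.00, 54.00).
hole 2: A = −π·27² = -2290.22, centroid at (197.00, 78.00).
ΣA = 41646.77 cm², ΣAX̄ = 5944320.29 cm³, ΣAȲ = 3400360.29 cm³.
X̄ = 5944320.29/41646.77 = 142.73 cm; Ȳ = 3400360.29/41646.77 = 81.65 cm.

X̄ = 142.73 cm, Ȳ = 81.65 cm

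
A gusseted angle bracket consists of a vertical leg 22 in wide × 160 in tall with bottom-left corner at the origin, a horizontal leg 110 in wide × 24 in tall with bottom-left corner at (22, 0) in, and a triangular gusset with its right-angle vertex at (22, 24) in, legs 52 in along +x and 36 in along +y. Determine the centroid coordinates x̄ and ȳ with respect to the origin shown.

x̄ = 39.29 in, ȳ = 48.90 in

Part | A | x̄ᵢ | ȳᵢ | A·x̄ᵢ | A·ȳᵢ
vertical leg | 3520.00 | 11.00 | 80.00 | 38720.00 | 281600.00
horizontal leg | 2640.00 | 77.00 | 12.00 | 203280.00 | 31680.00
gusset | 936.00 | 39.33 | 36.00 | 36816.00 | 33696.00
Σ | 7096.00 |  |  | 278816.00 | 346976.00
x̄ = 278816.00 / 7096.00 = 39.29 in
ȳ = 346976.00 / 7096.00 = 48.90 in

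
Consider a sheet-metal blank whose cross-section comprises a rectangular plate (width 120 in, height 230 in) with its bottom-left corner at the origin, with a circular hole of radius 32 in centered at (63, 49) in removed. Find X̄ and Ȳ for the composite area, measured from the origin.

plate: A = 120 × 230 = 27600.00, centroid at (60.00, 115.00).
hole: A = −π·32² = -3216.99, centroid at (63.00, 49.00).
ΣA = 24383.01 in², ΣAX̄ = 1453329.57 in³, ΣAȲ = 3016367.45 in³.
X̄ = 1453329.57/24383.01 = 59.60 in; Ȳ = 3016367.45/24383.01 = 123.71 in.

X̄ = 59.60 in, Ȳ = 123.71 in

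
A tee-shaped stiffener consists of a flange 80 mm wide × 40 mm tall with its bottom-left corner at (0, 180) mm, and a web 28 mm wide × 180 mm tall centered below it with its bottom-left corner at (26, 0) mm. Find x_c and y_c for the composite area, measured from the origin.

web: A = 28 × 180 = 5040.00, centroid at (40.00, 90.00).
flange: A = 80 × 40 = 3200.00, centroid at (40.00, 200.00).
ΣA = 8240.00 mm², ΣAx_c = 329600.00 mm³, ΣAy_c = 1093600.00 mm³.
x_c = 329600.00/8240.00 = 40.00 mm; y_c = 1093600.00/8240.00 = 132.72 mm.

x_c = 40.00 mm, y_c = 132.72 mm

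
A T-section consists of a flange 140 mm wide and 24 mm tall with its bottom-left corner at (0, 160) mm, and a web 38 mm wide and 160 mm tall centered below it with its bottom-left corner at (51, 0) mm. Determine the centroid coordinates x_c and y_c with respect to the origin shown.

web: A = 38 × 160 = 6080.00, centroid at (70.00, 80.00).
flange: A = 140 × 24 = 3360.00, centroid at (70.00, 172.00).
ΣA = 9440.00 mm², ΣAx_c = 660800.00 mm³, ΣAy_c = 1064320.00 mm³.
x_c = 660800.00/9440.00 = 70.00 mm; y_c = 1064320.00/9440.00 = 112.75 mm.

x_c = 70.00 mm, y_c = 112.75 mm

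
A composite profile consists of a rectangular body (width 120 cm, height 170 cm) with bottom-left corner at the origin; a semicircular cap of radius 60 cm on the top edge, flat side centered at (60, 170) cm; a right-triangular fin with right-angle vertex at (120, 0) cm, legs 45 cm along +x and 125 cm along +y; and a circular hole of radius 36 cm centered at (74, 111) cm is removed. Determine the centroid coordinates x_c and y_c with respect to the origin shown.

rectangular body: A = 120 × 170 = 20400.00, centroid at (60.00, 85.00).
semicircular top: A = ½π·60² = 5654.87, centroid at (60.00, 195.46).
triangular fin: A = ½·45·125 = 2812.50, centroid at (135.00, 41.67).
hole: A = −π·36² = -4071.50, centroid at (74.00, 111.00).
ΣA = 24795.86 cm², ΣAx_c = 1641688.20 cm³, ΣAy_c = 2504577.90 cm³.
x_c = 1641688.20/24795.86 = 66.21 cm; y_c = 2504577.90/24795.86 = 101.01 cm.

x_c = 66.21 cm, y_c = 101.01 cm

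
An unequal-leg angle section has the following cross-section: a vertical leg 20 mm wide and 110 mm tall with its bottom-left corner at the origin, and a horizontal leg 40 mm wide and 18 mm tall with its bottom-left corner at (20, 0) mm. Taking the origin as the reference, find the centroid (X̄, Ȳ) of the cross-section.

Part | A | x̄ᵢ | ȳᵢ | A·x̄ᵢ | A·ȳᵢ
vertical leg | 2200.00 | 10.00 | 55.00 | 22000.00 | 121000.00
horizontal leg | 720.00 | 40.00 | 9.00 | 28800.00 | 6480.00
Σ | 2920.00 |  |  | 50800.00 | 127480.00
X̄ = 50800.00 / 2920.00 = 17.40 mm
Ȳ = 127480.00 / 2920.00 = 43.66 mm

X̄ = 17.40 mm, Ȳ = 43.66 mm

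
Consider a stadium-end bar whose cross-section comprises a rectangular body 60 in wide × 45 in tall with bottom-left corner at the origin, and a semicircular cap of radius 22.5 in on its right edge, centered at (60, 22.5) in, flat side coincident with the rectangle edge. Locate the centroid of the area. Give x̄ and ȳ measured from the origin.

rectangular body: A = 60 × 45 = 2700.00, centroid at (30.00, 22.50).
semicircular end: A = ½π·22.5² = 795.22, centroid at (69.55, 22.50).
ΣA = 3495.22 in²
ΣAx̄ = (2700.00)(30.00) + (795.22)(69.55) = 136306.69 in³
ΣAȳ = (2700.00)(22.50) + (795.22)(22.50) = 78642.35 in³
x̄ = 136306.69 / 3495.22 = 39.00 in
ȳ = 78642.35 / 3495.22 = 22.50 in

x̄ = 39.00 in, ȳ = 22.50 in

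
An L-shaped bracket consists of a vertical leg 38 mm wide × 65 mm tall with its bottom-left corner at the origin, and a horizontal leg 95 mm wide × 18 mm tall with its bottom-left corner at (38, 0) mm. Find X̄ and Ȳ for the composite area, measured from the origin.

vertical leg: A = 38 × 65 = 2470.00, centroid at (19.00, 32.50).
horizontal leg: A = 95 × 18 = 1710.00, centroid at (85.50, 9.00).
ΣA = 4180.00 mm²
ΣAX̄ = (2470.00)(19.00) + (1710.00)(85.50) = 193135.00 mm³
ΣAȲ = (2470.00)(32.50) + (1710.00)(9.00) = 95665.00 mm³
X̄ = 193135.00 / 4180.00 = 46.20 mm
Ȳ = 95665.00 / 4180.00 = 22.89 mm

X̄ = 46.20 mm, Ȳ = 22.89 mm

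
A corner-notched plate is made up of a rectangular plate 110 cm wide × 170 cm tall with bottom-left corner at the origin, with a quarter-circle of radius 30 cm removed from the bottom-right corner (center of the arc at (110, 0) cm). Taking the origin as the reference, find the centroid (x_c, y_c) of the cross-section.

Part | A | x̄ᵢ | ȳᵢ | A·x̄ᵢ | A·ȳᵢ
plate | 18700.00 | 55.00 | 85.00 | 1028500.00 | 1589500.00
removed quarter-circle | -706.86 | 97.27 | 12.73 | -68754.42 | -9000.00
Σ | 17993.14 |  |  | 959745.58 | 1580500.00
x_c = 959745.58 / 17993.14 = 53.34 cm
y_c = 1580500.00 / 17993.14 = 87.84 cm

x_c = 53.34 cm, y_c = 87.84 cm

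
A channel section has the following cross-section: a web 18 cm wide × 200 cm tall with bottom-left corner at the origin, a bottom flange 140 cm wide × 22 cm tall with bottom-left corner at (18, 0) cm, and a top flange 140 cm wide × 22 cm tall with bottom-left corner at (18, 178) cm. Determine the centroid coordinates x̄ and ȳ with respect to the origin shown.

web: A = 18 × 200 = 3600.00, centroid at (9.00, 100.00).
bottom flange: A = 140 × 22 = 3080.00, centroid at (88.00, 11.00).
top flange: A = 140 × 22 = 3080.00, centroid at (88.00, 189.00).
ΣA = 9760.00 cm²
ΣAx̄ = (3600.00)(9.00) + (3080.00)(88.00) + (3080.00)(88.00) = 574480.00 cm³
ΣAȳ = (3600.00)(100.00) + (3080.00)(11.00) + (3080.00)(189.00) = 976000.00 cm³
x̄ = 574480.00 / 9760.00 = 58.86 cm
ȳ = 976000.00 / 9760.00 = 100.00 cm

x̄ = 58.86 cm, ȳ = 100.00 cm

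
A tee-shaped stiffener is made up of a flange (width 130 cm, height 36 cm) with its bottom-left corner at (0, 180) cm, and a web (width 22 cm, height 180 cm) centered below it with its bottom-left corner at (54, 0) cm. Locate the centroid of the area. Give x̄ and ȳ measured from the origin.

web: A = 22 × 180 = 3960.00, centroid at (65.00, 90.00).
flange: A = 130 × 36 = 4680.00, centroid at (65.00, 198.00).
ΣA = 8640.00 cm², ΣAx̄ = 561600.00 cm³, ΣAȳ = 1283040.00 cm³.
x̄ = 561600.00/8640.00 = 65.00 cm; ȳ = 1283040.00/8640.00 = 148.50 cm.

x̄ = 65.00 cm, ȳ = 148.50 cm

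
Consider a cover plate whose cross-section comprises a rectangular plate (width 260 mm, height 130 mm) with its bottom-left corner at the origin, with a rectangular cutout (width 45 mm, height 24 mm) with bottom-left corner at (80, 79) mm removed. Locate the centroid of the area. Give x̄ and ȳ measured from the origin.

x̄ = 130.91 mm, ȳ = 64.14 mm

plate: A = 260 × 130 = 33800.00, centroid at (130.00, 65.00).
hole: A = −(45 × 24) = -1080.00, centroid at (102.50, 91.00).
ΣA = 32720.00 mm², ΣAx̄ = 4283300.00 mm³, ΣAȳ = 2098720.00 mm³.
x̄ = 4283300.00/32720.00 = 130.91 mm; ȳ = 2098720.00/32720.00 = 64.14 mm.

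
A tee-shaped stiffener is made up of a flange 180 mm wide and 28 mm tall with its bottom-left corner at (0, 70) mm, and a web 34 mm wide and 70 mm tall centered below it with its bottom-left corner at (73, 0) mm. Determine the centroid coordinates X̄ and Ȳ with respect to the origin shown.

X̄ = 90.00 mm, Ȳ = 68.28 mm

Part | A | x̄ᵢ | ȳᵢ | A·x̄ᵢ | A·ȳᵢ
web | 2380.00 | 90.00 | 35.00 | 214200.00 | 83300.00
flange | 5040.00 | 90.00 | 84.00 | 453600.00 | 423360.00
Σ | 7420.00 |  |  | 667800.00 | 506660.00
X̄ = 667800.00 / 7420.00 = 90.00 mm
Ȳ = 506660.00 / 7420.00 = 68.28 mm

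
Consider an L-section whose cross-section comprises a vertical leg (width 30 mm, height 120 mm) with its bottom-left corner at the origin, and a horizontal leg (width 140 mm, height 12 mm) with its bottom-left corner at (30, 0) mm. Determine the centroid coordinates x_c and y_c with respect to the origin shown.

vertical leg: A = 30 × 120 = 3600.00, centroid at (15.00, 60.00).
horizontal leg: A = 140 × 12 = 1680.00, centroid at (100.00, 6.00).
ΣA = 5280.00 mm²
ΣAx_c = (3600.00)(15.00) + (1680.00)(100.00) = 222000.00 mm³
ΣAy_c = (3600.00)(60.00) + (1680.00)(6.00) = 226080.00 mm³
x_c = 222000.00 / 5280.00 = 42.05 mm
y_c = 226080.00 / 5280.00 = 42.82 mm

x_c = 42.05 mm, y_c = 42.82 mm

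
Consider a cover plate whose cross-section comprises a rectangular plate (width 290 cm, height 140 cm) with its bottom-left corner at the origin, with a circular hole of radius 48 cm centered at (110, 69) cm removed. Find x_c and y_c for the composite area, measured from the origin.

x_c = 152.59 cm, y_c = 70.22 cm

Part | A | x̄ᵢ | ȳᵢ | A·x̄ᵢ | A·ȳᵢ
plate | 40600.00 | 145.00 | 70.00 | 5887000.00 | 2842000.00
hole | -7238.23 | 110.00 | 69.00 | -796205.24 | -499437.83
Σ | 33361.77 |  |  | 5090794.76 | 2342562.17
x_c = 5090794.76 / 33361.77 = 152.59 cm
y_c = 2342562.17 / 33361.77 = 70.22 cm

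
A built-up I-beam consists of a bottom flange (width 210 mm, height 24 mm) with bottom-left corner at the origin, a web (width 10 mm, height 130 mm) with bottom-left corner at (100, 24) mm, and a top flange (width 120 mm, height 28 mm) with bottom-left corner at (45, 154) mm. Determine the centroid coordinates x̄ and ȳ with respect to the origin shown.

x̄ = 105.00 mm, ȳ = 76.36 mm

Part | A | x̄ᵢ | ȳᵢ | A·x̄ᵢ | A·ȳᵢ
bottom flange | 5040.00 | 105.00 | 12.00 | 529200.00 | 60480.00
web | 1300.00 | 105.00 | 89.00 | 136500.00 | 115700.00
top flange | 3360.00 | 105.00 | 168.00 | 352800.00 | 564480.00
Σ | 9700.00 |  |  | 1018500.00 | 740660.00
x̄ = 1018500.00 / 9700.00 = 105.00 mm
ȳ = 740660.00 / 9700.00 = 76.36 mm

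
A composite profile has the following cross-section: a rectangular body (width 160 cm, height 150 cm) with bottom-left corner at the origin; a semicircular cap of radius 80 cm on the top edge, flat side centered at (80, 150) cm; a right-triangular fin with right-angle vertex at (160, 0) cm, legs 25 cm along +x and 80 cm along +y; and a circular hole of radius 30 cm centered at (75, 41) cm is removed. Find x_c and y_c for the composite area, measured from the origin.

x_c = 83.18 cm, y_c = 110.47 cm

Part | A | x̄ᵢ | ȳᵢ | A·x̄ᵢ | A·ȳᵢ
rectangular body | 24000.00 | 80.00 | 75.00 | 1920000.00 | 1800000.00
semicircular top | 10053.10 | 80.00 | 183.95 | 804247.72 | 1849297.81
triangular fin | 1000.00 | 168.33 | 26.67 | 168333.33 | 26666.67
hole | -2827.43 | 75.00 | 41.00 | -212057.50 | -115924.77
Σ | 32225.66 |  |  | 2680523.55 | 3560039.70
x_c = 2680523.55 / 32225.66 = 83.18 cm
y_c = 3560039.70 / 32225.66 = 110.47 cm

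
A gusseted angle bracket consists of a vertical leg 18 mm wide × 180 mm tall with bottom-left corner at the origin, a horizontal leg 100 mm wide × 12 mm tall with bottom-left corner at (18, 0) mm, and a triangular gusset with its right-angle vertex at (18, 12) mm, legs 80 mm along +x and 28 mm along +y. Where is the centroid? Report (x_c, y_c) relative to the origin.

x_c = 28.92 mm, y_c = 58.04 mm

Part | A | x̄ᵢ | ȳᵢ | A·x̄ᵢ | A·ȳᵢ
vertical leg | 3240.00 | 9.00 | 90.00 | 29160.00 | 291600.00
horizontal leg | 1200.00 | 68.00 | 6.00 | 81600.00 | 7200.00
gusset | 1120.00 | 44.67 | 21.33 | 50026.67 | 23893.33
Σ | 5560.00 |  |  | 160786.67 | 322693.33
x_c = 160786.67 / 5560.00 = 28.92 mm
y_c = 322693.33 / 5560.00 = 58.04 mm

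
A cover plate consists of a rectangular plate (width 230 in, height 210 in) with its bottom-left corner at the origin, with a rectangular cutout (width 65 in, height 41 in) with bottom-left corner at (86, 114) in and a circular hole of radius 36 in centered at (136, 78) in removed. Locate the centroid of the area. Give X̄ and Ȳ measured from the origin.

plate: A = 230 × 210 = 48300.00, centroid at (115.00, 105.00).
hole 1: A = −(65 × 41) = -2665.00, centroid at (118.50, 134.50).
hole 2: A = −π·36² = -4071.50, centroid at (136.00, 78.00).
ΣA = 41563.50 in², ΣAX̄ = 4684972.95 in³, ΣAȲ = 4395480.18 in³.
X̄ = 4684972.95/41563.50 = 112.72 in; Ȳ = 4395480.18/41563.50 = 105.75 in.

X̄ = 112.72 in, Ȳ = 105.75 in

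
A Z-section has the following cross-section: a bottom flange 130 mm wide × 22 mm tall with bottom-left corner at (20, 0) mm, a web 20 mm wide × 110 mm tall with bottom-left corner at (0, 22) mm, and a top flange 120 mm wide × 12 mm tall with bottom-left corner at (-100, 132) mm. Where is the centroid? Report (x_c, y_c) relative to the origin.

bottom flange: A = 130 × 22 = 2860.00, centroid at (85.00, 11.00).
web: A = 20 × 110 = 2200.00, centroid at (10.00, 77.00).
top flange: A = 120 × 12 = 1440.00, centroid at (-40.00, 138.00).
ΣA = 6500.00 mm²
ΣAx_c = (2860.00)(85.00) + (2200.00)(10.00) + (1440.00)(-40.00) = 207500.00 mm³
ΣAy_c = (2860.00)(11.00) + (2200.00)(77.00) + (1440.00)(138.00) = 399580.00 mm³
x_c = 207500.00 / 6500.00 = 31.92 mm
y_c = 399580.00 / 6500.00 = 61.47 mm

x_c = 31.92 mm, y_c = 61.47 mm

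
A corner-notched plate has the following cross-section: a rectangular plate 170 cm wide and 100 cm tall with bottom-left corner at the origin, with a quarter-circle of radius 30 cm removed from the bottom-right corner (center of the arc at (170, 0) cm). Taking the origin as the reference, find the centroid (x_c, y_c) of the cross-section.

x_c = 81.86 cm, y_c = 51.62 cm

plate: A = 170 × 100 = 17000.00, centroid at (85.00, 50.00).
removed quarter-circle: A = −¼π·30² = -706.86, centroid at (157.27, 12.73).
ΣA = 16293.14 cm², ΣAx_c = 1333834.08 cm³, ΣAy_c = 841000.00 cm³.
x_c = 1333834.08/16293.14 = 81.86 cm; y_c = 841000.00/16293.14 = 51.62 cm.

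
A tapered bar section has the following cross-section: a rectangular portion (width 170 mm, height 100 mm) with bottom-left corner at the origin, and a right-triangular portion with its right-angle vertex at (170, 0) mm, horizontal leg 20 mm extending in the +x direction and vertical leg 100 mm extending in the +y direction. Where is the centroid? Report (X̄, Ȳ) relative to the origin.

rectangular portion: A = 170 × 100 = 17000.00, centroid at (85.00, 50.00).
triangular portion: A = ½·20·100 = 1000.00, centroid at (176.67, 33.33).
ΣA = 18000.00 mm², ΣAX̄ = 1621666.67 mm³, ΣAȲ = 883333.33 mm³.
X̄ = 1621666.67/18000.00 = 90.09 mm; Ȳ = 883333.33/18000.00 = 49.07 mm.

X̄ = 90.09 mm, Ȳ = 49.07 mm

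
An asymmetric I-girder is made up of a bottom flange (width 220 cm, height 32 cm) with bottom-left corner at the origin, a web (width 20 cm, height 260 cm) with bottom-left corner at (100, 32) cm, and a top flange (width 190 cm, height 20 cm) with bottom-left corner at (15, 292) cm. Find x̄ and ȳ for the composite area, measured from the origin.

x̄ = 110.00 cm, ȳ = 131.09 cm

bottom flange: A = 220 × 32 = 7040.00, centroid at (110.00, 16.00).
web: A = 20 × 260 = 5200.00, centroid at (110.00, 162.00).
top flange: A = 190 × 20 = 3800.00, centroid at (110.00, 302.00).
ΣA = 16040.00 cm²
ΣAx̄ = (7040.00)(110.00) + (5200.00)(110.00) + (3800.00)(110.00) = 1764400.00 cm³
ΣAȳ = (7040.00)(16.00) + (5200.00)(162.00) + (3800.00)(302.00) = 2102640.00 cm³
x̄ = 1764400.00 / 16040.00 = 110.00 cm
ȳ = 2102640.00 / 16040.00 = 131.09 cm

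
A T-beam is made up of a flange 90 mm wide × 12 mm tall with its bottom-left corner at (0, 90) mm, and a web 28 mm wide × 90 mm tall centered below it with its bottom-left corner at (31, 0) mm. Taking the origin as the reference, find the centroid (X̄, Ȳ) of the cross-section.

X̄ = 45.00 mm, Ȳ = 60.30 mm

web: A = 28 × 90 = 2520.00, centroid at (45.00, 45.00).
flange: A = 90 × 12 = 1080.00, centroid at (45.00, 96.00).
ΣA = 3600.00 mm², ΣAX̄ = 162000.00 mm³, ΣAȲ = 217080.00 mm³.
X̄ = 162000.00/3600.00 = 45.00 mm; Ȳ = 217080.00/3600.00 = 60.30 mm.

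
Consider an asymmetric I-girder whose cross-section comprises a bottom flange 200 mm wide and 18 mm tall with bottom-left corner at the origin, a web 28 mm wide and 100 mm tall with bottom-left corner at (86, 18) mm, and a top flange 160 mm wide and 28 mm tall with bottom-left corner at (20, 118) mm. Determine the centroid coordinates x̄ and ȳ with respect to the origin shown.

Part | A | x̄ᵢ | ȳᵢ | A·x̄ᵢ | A·ȳᵢ
bottom flange | 3600.00 | 100.00 | 9.00 | 360000.00 | 32400.00
web | 2800.00 | 100.00 | 68.00 | 280000.00 | 190400.00
top flange | 4480.00 | 100.00 | 132.00 | 448000.00 | 591360.00
Σ | 10880.00 |  |  | 1088000.00 | 814160.00
x̄ = 1088000.00 / 10880.00 = 100.00 mm
ȳ = 814160.00 / 10880.00 = 74.83 mm

x̄ = 100.00 mm, ȳ = 74.83 mm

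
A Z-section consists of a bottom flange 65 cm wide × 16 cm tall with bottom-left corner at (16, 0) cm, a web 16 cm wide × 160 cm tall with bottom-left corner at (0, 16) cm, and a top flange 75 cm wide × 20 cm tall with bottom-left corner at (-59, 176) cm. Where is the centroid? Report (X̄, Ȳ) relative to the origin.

bottom flange: A = 65 × 16 = 1040.00, centroid at (48.50, 8.00).
web: A = 16 × 160 = 2560.00, centroid at (8.00, 96.00).
top flange: A = 75 × 20 = 1500.00, centroid at (-21.50, 186.00).
ΣA = 5100.00 cm², ΣAX̄ = 38670.00 cm³, ΣAȲ = 533080.00 cm³.
X̄ = 38670.00/5100.00 = 7.58 cm; Ȳ = 533080.00/5100.00 = 104.53 cm.

X̄ = 7.58 cm, Ȳ = 104.53 cm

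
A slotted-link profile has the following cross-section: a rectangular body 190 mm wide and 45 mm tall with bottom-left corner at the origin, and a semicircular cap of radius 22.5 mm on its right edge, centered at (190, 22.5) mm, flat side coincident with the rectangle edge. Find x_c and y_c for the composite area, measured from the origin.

x_c = 103.90 mm, y_c = 22.50 mm

rectangular body: A = 190 × 45 = 8550.00, centroid at (95.00, 22.50).
semicircular end: A = ½π·22.5² = 795.22, centroid at (199.55, 22.50).
ΣA = 9345.22 mm²
ΣAx_c = (8550.00)(95.00) + (795.22)(199.55) = 970934.72 mm³
ΣAy_c = (8550.00)(22.50) + (795.22)(22.50) = 210267.35 mm³
x_c = 970934.72 / 9345.22 = 103.90 mm
y_c = 210267.35 / 9345.22 = 22.50 mm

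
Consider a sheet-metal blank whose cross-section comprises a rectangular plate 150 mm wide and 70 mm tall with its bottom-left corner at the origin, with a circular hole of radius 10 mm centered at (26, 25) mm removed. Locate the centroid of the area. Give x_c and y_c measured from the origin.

x_c = 76.51 mm, y_c = 35.31 mm

Part | A | x̄ᵢ | ȳᵢ | A·x̄ᵢ | A·ȳᵢ
plate | 10500.00 | 75.00 | 35.00 | 787500.00 | 367500.00
hole | -314.16 | 26.00 | 25.00 | -8168.14 | -7853.98
Σ | 10185.84 |  |  | 779331.86 | 359646.02
x_c = 779331.86 / 10185.84 = 76.51 mm
y_c = 359646.02 / 10185.84 = 35.31 mm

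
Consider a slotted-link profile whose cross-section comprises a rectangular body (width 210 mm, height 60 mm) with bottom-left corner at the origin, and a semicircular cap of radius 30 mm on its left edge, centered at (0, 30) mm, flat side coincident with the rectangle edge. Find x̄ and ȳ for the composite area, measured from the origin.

rectangular body: A = 210 × 60 = 12600.00, centroid at (105.00, 30.00).
semicircular end: A = ½π·30² = 1413.72, centroid at (-12.73, 30.00).
ΣA = 14013.72 mm², ΣAx̄ = 1305000.00 mm³, ΣAȳ = 420411.50 mm³.
x̄ = 1305000.00/14013.72 = 93.12 mm; ȳ = 420411.50/14013.72 = 30.00 mm.

x̄ = 93.12 mm, ȳ = 30.00 mm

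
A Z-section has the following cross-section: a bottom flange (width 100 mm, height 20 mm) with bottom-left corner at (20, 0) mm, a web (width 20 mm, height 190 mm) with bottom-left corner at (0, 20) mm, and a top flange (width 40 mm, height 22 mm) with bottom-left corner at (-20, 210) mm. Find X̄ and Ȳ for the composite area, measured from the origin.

bottom flange: A = 100 × 20 = 2000.00, centroid at (70.00, 10.00).
web: A = 20 × 190 = 3800.00, centroid at (10.00, 115.00).
top flange: A = 40 × 22 = 880.00, centroid at (0.00, 221.00).
ΣA = 6680.00 mm², ΣAX̄ = 178000.00 mm³, ΣAȲ = 651480.00 mm³.
X̄ = 178000.00/6680.00 = 26.65 mm; Ȳ = 651480.00/6680.00 = 97.53 mm.

X̄ = 26.65 mm, Ȳ = 97.53 mm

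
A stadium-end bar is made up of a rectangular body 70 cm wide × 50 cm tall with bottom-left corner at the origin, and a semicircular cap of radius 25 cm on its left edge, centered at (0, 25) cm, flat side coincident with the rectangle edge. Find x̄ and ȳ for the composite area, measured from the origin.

x̄ = 25.01 cm, ȳ = 25.00 cm

rectangular body: A = 70 × 50 = 3500.00, centroid at (35.00, 25.00).
semicircular end: A = ½π·25² = 981.75, centroid at (-10.61, 25.00).
ΣA = 4481.75 cm², ΣAx̄ = 112083.33 cm³, ΣAȳ = 112043.69 cm³.
x̄ = 112083.33/4481.75 = 25.01 cm; ȳ = 112043.69/4481.75 = 25.00 cm.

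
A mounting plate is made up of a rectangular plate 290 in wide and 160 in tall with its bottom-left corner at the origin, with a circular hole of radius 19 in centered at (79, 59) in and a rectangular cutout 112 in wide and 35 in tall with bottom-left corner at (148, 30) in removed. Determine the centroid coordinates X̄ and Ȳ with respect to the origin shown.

plate: A = 290 × 160 = 46400.00, centroid at (145.00, 80.00).
hole 1: A = −π·19² = -1134.11, centroid at (79.00, 59.00).
hole 2: A = −(112 × 35) = -3920.00, centroid at (204.00, 47.50).
ΣA = 41345.89 in², ΣAX̄ = 5838724.92 in³, ΣAȲ = 3458887.22 in³.
X̄ = 5838724.92/41345.89 = 141.22 in; Ȳ = 3458887.22/41345.89 = 83.66 in.

X̄ = 141.22 in, Ȳ = 83.66 in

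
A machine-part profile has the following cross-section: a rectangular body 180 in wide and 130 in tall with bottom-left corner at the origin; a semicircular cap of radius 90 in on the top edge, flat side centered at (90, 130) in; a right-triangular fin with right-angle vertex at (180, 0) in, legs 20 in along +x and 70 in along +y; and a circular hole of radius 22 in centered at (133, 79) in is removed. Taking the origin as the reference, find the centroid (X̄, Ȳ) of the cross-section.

X̄ = 90.06 in, Ȳ = 100.76 in

Part | A | x̄ᵢ | ȳᵢ | A·x̄ᵢ | A·ȳᵢ
rectangular body | 23400.00 | 90.00 | 65.00 | 2106000.00 | 1521000.00
semicircular top | 12723.45 | 90.00 | 168.20 | 1145110.52 | 2140048.53
triangular fin | 700.00 | 186.67 | 23.33 | 130666.67 | 16333.33
hole | -1520.53 | 133.00 | 79.00 | -202230.60 | -120121.94
Σ | 35302.92 |  |  | 3179546.59 | 3557259.93
X̄ = 3179546.59 / 35302.92 = 90.06 in
Ȳ = 3557259.93 / 35302.92 = 100.76 in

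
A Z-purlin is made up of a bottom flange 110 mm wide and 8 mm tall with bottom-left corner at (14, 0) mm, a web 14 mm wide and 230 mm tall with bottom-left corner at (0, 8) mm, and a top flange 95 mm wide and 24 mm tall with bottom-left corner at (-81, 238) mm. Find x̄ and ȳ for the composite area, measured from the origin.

x̄ = 1.08 mm, ȳ = 151.97 mm

Part | A | x̄ᵢ | ȳᵢ | A·x̄ᵢ | A·ȳᵢ
bottom flange | 880.00 | 69.00 | 4.00 | 60720.00 | 3520.00
web | 3220.00 | 7.00 | 123.00 | 22540.00 | 396060.00
top flange | 2280.00 | -33.50 | 250.00 | -76380.00 | 570000.00
Σ | 6380.00 |  |  | 6880.00 | 969580.00
x̄ = 6880.00 / 6380.00 = 1.08 mm
ȳ = 969580.00 / 6380.00 = 151.97 mm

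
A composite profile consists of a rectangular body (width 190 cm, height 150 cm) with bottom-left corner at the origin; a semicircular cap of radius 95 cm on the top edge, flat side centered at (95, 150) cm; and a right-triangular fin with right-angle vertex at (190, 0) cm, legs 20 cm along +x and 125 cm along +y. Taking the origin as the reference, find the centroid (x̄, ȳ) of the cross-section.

Part | A | x̄ᵢ | ȳᵢ | A·x̄ᵢ | A·ȳᵢ
rectangular body | 28500.00 | 95.00 | 75.00 | 2707500.00 | 2137500.00
semicircular top | 14176.44 | 95.00 | 190.32 | 1346761.50 | 2698048.86
triangular fin | 1250.00 | 196.67 | 41.67 | 245833.33 | 52083.33
Σ | 43926.44 |  |  | 4300094.83 | 4887632.19
x̄ = 4300094.83 / 43926.44 = 97.89 cm
ȳ = 4887632.19 / 43926.44 = 111.27 cm

x̄ = 97.89 cm, ȳ = 111.27 cm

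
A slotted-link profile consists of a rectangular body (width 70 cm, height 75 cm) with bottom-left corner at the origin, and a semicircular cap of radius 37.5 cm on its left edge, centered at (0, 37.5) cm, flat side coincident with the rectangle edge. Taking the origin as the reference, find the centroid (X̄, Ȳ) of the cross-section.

X̄ = 19.92 cm, Ȳ = 37.50 cm

rectangular body: A = 70 × 75 = 5250.00, centroid at (35.00, 37.50).
semicircular end: A = ½π·37.5² = 2208.93, centroid at (-15.92, 37.50).
ΣA = 7458.93 cm², ΣAX̄ = 148593.75 cm³, ΣAȲ = 279709.96 cm³.
X̄ = 148593.75/7458.93 = 19.92 cm; Ȳ = 279709.96/7458.93 = 37.50 cm.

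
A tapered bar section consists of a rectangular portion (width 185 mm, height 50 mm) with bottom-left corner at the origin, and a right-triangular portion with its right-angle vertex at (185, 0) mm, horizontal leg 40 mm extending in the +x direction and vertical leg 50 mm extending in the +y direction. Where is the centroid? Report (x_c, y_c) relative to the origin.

rectangular portion: A = 185 × 50 = 9250.00, centroid at (92.50, 25.00).
triangular portion: A = ½·40·50 = 1000.00, centroid at (198.33, 16.67).
ΣA = 10250.00 mm²
ΣAx_c = (9250.00)(92.50) + (1000.00)(198.33) = 1053958.33 mm³
ΣAy_c = (9250.00)(25.00) + (1000.00)(16.67) = 247916.67 mm³
x_c = 1053958.33 / 10250.00 = 102.83 mm
y_c = 247916.67 / 10250.00 = 24.19 mm

x_c = 102.83 mm, y_c = 24.19 mm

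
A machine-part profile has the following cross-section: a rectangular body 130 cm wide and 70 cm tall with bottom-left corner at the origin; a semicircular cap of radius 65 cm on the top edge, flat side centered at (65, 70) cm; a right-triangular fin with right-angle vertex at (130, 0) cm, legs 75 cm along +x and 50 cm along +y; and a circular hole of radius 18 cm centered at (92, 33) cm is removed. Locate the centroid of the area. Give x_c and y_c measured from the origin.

x_c = 73.51 cm, y_c = 58.08 cm

rectangular body: A = 130 × 70 = 9100.00, centroid at (65.00, 35.00).
semicircular top: A = ½π·65² = 6636.61, centroid at (65.00, 97.59).
triangular fin: A = ½·75·50 = 1875.00, centroid at (155.00, 16.67).
hole: A = −π·18² = -1017.88, centroid at (92.00, 33.00).
ΣA = 16593.74 cm², ΣAx_c = 1219860.35 cm³, ΣAy_c = 963806.44 cm³.
x_c = 1219860.35/16593.74 = 73.51 cm; y_c = 963806.44/16593.74 = 58.08 cm.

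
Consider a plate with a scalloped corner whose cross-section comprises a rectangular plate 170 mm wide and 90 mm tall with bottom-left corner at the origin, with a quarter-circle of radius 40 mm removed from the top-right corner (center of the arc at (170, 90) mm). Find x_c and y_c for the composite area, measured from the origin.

Part | A | x̄ᵢ | ȳᵢ | A·x̄ᵢ | A·ȳᵢ
plate | 15300.00 | 85.00 | 45.00 | 1300500.00 | 688500.00
removed quarter-circle | -1256.64 | 153.02 | 73.02 | -192294.97 | -91764.00
Σ | 14043.36 |  |  | 1108205.03 | 596736.00
x_c = 1108205.03 / 14043.36 = 78.91 mm
y_c = 596736.00 / 14043.36 = 42.49 mm

x_c = 78.91 mm, y_c = 42.49 mm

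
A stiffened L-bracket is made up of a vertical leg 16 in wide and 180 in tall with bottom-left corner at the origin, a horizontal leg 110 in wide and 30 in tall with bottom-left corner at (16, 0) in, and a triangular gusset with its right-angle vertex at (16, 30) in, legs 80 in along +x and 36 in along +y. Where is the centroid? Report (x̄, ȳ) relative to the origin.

Part | A | x̄ᵢ | ȳᵢ | A·x̄ᵢ | A·ȳᵢ
vertical leg | 2880.00 | 8.00 | 90.00 | 23040.00 | 259200.00
horizontal leg | 3300.00 | 71.00 | 15.00 | 234300.00 | 49500.00
gusset | 1440.00 | 42.67 | 42.00 | 61440.00 | 60480.00
Σ | 7620.00 |  |  | 318780.00 | 369180.00
x̄ = 318780.00 / 7620.00 = 41.83 in
ȳ = 369180.00 / 7620.00 = 48.45 in

x̄ = 41.83 in, ȳ = 48.45 in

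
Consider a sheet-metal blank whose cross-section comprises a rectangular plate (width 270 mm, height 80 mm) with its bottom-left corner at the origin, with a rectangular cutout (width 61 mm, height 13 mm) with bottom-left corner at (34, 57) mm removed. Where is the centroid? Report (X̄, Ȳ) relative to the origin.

X̄ = 137.69 mm, Ȳ = 39.10 mm

Part | A | x̄ᵢ | ȳᵢ | A·x̄ᵢ | A·ȳᵢ
plate | 21600.00 | 135.00 | 40.00 | 2916000.00 | 864000.00
hole | -793.00 | 64.50 | 63.50 | -51148.50 | -50355.50
Σ | 20807.00 |  |  | 2864851.50 | 813644.50
X̄ = 2864851.50 / 20807.00 = 137.69 mm
Ȳ = 813644.50 / 20807.00 = 39.10 mm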